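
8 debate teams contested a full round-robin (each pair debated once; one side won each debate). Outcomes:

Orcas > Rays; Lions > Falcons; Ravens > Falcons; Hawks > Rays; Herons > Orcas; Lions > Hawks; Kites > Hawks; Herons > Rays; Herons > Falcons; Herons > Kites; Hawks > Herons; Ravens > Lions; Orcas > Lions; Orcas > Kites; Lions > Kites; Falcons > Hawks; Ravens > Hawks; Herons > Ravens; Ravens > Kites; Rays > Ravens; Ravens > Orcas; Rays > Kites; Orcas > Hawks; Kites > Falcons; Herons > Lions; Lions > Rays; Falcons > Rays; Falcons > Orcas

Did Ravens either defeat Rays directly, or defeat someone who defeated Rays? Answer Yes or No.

Yes

Ravens did not beat Rays directly.
Ravens beat Orcas, Lions, Falcons, Hawks, Kites. Of those, Orcas beat Rays.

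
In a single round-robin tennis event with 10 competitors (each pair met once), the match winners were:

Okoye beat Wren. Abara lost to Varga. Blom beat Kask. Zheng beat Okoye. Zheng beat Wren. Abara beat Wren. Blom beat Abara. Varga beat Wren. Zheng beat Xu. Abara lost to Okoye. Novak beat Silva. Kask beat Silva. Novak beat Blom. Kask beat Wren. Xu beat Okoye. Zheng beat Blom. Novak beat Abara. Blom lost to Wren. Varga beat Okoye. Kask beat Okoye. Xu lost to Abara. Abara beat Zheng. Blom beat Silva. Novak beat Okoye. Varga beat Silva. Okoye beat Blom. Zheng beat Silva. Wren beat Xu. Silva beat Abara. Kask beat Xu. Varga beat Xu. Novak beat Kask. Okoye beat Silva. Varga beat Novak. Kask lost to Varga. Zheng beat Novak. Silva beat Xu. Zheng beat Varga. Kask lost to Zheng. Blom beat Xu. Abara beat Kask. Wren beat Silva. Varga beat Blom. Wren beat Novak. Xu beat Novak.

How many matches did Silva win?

Silva's results: beat Xu, Abara; lost to Wren, Novak, Varga, Kask, Blom, Zheng, Okoye.
That is 2 wins.

2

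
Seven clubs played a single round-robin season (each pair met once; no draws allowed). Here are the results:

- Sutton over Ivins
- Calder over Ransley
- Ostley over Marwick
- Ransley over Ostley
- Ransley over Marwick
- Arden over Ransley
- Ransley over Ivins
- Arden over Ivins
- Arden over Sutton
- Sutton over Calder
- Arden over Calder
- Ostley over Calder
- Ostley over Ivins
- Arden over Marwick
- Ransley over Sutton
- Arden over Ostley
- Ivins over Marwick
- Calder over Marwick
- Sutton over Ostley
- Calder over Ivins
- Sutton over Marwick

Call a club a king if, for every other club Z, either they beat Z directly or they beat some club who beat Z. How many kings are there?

1

Sutton cannot reach Arden in two steps.
Ostley cannot reach Sutton, Arden in two steps.
Ransley cannot reach Arden in two steps.
Calder cannot reach Arden in two steps.
Ivins cannot reach Sutton, Ostley, Ransley, Calder, Arden in two steps.
Marwick cannot reach Sutton, Ostley, Ransley, Calder, Ivins, Arden in two steps.
Arden reaches everyone (king).
Kings: Arden — 1.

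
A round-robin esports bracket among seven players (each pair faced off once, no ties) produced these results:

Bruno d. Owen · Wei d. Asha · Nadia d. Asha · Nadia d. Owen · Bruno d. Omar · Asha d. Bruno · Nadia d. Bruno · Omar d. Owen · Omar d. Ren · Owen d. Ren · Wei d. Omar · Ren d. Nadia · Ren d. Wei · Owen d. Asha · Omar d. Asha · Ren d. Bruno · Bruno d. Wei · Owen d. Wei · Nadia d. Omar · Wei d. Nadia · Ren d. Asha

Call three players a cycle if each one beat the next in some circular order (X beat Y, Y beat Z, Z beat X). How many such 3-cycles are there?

Win totals: Asha 1, Wei 3, Omar 3, Owen 3, Ren 4, Nadia 4, Bruno 3.
A player with w wins dominates both others in C(w,2) triples; summing gives 0 + 3 + 3 + 3 + 6 + 6 + 3 = 24 transitive triples.
Total triples C(7,3) = 35, so cyclic triples = 35 − 24 = 11.

11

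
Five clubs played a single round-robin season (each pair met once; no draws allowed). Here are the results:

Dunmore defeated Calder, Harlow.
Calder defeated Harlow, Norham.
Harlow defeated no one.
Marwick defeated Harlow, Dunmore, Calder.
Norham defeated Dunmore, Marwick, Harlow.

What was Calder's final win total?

2

Calder's results: beat Norham, Harlow; lost to Dunmore, Marwick.
That is 2 wins.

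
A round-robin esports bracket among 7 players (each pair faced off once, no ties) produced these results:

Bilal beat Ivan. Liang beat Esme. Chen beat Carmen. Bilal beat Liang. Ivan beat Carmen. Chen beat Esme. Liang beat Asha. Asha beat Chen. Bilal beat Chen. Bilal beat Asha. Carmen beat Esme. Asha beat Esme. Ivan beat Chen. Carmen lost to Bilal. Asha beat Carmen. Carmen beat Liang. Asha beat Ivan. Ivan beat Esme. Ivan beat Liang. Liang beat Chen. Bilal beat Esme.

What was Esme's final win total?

Esme's results: beat no one; lost to Ivan, Bilal, Liang, Carmen, Asha, Chen.
That is 0 wins.

0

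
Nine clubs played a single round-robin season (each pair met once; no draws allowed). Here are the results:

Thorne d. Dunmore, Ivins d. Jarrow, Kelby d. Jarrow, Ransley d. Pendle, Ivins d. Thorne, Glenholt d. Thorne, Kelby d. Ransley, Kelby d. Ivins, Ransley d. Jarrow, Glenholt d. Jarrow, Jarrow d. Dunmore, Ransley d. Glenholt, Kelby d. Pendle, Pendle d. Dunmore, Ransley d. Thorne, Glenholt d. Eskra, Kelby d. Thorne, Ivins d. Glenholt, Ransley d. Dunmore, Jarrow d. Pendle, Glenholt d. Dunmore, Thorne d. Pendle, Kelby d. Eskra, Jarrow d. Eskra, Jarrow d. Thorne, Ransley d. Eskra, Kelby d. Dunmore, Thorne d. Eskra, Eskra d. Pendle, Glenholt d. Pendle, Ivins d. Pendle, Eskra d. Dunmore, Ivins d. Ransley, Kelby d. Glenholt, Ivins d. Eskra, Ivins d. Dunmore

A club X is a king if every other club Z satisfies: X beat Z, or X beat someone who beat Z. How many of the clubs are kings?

Eskra cannot reach Ivins, Kelby, Glenholt, Ransley, Jarrow, Thorne in two steps.
Ivins cannot reach Kelby in two steps.
Kelby reaches everyone (king).
Glenholt cannot reach Ivins, Kelby, Ransley in two steps.
Dunmore cannot reach Eskra, Ivins, Kelby, Glenholt, Ransley, Jarrow, Thorne, Pendle in two steps.
Ransley cannot reach Ivins, Kelby in two steps.
Jarrow cannot reach Ivins, Kelby, Glenholt, Ransley in two steps.
Thorne cannot reach Ivins, Kelby, Glenholt, Ransley, Jarrow in two steps.
Pendle cannot reach Eskra, Ivins, Kelby, Glenholt, Ransley, Jarrow, Thorne in two steps.
Kings: Kelby — 1.

1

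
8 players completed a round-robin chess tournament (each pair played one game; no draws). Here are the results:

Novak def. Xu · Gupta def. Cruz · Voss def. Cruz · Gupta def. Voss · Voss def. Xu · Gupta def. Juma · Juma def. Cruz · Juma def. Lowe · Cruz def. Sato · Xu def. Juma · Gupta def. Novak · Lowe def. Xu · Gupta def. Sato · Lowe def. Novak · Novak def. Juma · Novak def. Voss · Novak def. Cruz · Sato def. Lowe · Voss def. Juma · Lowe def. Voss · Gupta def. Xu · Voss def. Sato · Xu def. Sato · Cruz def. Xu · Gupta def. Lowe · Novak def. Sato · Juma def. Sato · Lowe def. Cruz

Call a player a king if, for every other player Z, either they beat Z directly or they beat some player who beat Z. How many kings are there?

Juma cannot reach Gupta in two steps.
Cruz cannot reach Gupta, Voss, Novak in two steps.
Gupta reaches everyone (king).
Lowe cannot reach Gupta in two steps.
Sato cannot reach Juma, Gupta in two steps.
Voss cannot reach Gupta, Novak in two steps.
Novak cannot reach Gupta in two steps.
Xu cannot reach Gupta, Voss, Novak in two steps.
Kings: Gupta — 1.

1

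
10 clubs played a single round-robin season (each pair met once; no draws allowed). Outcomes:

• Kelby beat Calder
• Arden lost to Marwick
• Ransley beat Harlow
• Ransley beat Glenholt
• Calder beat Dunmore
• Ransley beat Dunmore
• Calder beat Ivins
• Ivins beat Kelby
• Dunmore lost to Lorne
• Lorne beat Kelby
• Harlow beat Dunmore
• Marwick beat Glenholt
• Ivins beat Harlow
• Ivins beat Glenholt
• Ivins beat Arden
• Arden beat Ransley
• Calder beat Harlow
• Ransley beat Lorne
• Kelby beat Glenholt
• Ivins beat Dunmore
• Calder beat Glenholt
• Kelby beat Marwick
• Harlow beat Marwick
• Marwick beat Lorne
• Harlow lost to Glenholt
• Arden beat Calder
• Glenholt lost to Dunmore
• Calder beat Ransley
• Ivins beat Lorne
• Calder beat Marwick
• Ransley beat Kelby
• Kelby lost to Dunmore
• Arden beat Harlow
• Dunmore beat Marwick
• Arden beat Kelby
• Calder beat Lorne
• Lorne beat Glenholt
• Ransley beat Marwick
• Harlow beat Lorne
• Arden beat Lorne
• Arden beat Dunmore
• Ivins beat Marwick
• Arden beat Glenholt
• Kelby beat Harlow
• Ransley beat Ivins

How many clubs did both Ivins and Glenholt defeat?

Ivins beat: Lorne, Arden, Harlow, Kelby, Dunmore, Glenholt, Marwick.
Glenholt beat: Harlow.
Both beat: Harlow — 1.

1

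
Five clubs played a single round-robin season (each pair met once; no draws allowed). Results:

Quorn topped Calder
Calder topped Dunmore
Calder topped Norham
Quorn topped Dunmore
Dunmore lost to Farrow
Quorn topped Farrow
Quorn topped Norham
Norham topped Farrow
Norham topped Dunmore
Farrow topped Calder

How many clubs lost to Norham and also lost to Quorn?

2

Norham beat: Farrow, Dunmore.
Quorn beat: Farrow, Dunmore, Norham, Calder.
Both beat: Farrow, Dunmore — 2.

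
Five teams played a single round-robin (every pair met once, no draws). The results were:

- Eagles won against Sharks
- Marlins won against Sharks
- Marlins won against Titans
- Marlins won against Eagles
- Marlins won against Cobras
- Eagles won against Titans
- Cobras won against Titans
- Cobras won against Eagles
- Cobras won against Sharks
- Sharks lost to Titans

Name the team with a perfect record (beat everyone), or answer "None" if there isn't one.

Marlins

Marlins has 4 wins out of 4 opponents — a perfect record.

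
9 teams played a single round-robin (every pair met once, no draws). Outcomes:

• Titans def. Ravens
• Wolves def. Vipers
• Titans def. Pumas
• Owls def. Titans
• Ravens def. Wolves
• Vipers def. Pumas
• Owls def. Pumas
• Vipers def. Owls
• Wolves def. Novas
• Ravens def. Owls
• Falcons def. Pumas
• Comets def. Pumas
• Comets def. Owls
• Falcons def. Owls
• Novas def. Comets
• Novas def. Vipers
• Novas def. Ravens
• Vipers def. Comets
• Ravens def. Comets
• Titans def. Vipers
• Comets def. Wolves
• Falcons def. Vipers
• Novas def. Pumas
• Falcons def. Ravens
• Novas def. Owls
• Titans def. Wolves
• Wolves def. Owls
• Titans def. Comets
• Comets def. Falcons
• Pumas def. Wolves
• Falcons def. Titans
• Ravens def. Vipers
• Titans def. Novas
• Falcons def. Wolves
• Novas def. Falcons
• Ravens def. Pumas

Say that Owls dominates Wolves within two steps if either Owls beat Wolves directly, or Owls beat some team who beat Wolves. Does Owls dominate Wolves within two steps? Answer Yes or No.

Yes

Owls did not beat Wolves directly.
Owls beat Pumas, Titans. Of those, Pumas beat Wolves.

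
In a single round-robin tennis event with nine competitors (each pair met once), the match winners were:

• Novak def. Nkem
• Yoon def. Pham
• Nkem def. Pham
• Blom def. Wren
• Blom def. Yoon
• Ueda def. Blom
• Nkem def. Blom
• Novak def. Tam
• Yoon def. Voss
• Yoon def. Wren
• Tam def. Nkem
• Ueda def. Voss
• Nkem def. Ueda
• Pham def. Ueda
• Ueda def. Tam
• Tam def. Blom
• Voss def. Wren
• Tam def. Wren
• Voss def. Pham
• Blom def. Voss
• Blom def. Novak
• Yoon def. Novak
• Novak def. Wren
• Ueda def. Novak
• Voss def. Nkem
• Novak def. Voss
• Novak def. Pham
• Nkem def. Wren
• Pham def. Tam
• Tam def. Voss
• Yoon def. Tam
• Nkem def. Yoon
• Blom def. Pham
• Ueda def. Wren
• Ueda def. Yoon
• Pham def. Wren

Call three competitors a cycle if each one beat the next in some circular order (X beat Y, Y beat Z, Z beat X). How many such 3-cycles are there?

Win totals: Novak 5, Voss 3, Blom 5, Nkem 5, Yoon 5, Wren 0, Ueda 6, Pham 3, Tam 4.
A competitor with w wins dominates both others in C(w,2) triples; summing gives 10 + 3 + 10 + 10 + 10 + 0 + 15 + 3 + 6 = 67 transitive triples.
Total triples C(9,3) = 84, so cyclic triples = 84 − 67 = 17.

17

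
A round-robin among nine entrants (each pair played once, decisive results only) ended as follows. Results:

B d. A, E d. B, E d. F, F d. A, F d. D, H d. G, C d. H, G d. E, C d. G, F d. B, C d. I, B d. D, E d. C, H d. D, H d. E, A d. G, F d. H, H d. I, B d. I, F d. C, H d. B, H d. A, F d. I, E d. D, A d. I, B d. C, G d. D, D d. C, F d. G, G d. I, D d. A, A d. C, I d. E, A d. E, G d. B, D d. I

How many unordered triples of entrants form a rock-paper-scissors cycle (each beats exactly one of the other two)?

18

Win totals: A 4, B 4, C 3, D 3, E 4, F 7, G 4, H 6, I 1.
An entrant with w wins dominates both others in C(w,2) triples; summing gives 6 + 6 + 3 + 3 + 6 + 21 + 6 + 15 + 0 = 66 transitive triples.
Total triples C(9,3) = 84, so cyclic triples = 84 − 66 = 18.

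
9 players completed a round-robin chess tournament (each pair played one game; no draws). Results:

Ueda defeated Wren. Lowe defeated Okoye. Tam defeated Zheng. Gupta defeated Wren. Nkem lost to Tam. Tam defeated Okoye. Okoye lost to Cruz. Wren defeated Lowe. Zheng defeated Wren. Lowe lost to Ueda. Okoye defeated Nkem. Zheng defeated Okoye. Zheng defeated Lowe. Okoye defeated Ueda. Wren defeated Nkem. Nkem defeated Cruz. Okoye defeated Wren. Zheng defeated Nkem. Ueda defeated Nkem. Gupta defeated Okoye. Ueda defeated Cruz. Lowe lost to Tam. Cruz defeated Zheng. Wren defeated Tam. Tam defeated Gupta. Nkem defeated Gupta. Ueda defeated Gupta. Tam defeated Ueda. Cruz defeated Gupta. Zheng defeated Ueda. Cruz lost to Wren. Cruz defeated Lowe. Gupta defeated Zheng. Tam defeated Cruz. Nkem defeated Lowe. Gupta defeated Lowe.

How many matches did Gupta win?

4

Gupta's results: beat Wren, Okoye, Zheng, Lowe; lost to Nkem, Tam, Ueda, Cruz.
That is 4 wins.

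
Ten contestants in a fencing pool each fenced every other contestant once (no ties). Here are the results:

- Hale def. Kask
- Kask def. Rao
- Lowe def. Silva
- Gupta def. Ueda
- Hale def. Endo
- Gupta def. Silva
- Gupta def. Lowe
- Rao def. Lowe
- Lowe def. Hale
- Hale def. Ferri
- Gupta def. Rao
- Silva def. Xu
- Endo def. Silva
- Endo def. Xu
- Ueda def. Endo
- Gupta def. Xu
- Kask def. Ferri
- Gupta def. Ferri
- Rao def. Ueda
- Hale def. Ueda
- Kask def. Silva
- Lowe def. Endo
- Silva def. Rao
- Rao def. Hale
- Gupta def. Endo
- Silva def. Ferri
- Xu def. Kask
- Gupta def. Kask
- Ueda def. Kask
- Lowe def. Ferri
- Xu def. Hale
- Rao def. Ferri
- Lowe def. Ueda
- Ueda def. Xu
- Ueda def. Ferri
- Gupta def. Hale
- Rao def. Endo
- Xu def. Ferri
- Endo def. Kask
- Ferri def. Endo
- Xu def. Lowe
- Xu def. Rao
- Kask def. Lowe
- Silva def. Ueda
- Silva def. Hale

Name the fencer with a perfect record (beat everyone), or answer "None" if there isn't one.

Gupta

Gupta has 9 wins out of 9 opponents — a perfect record.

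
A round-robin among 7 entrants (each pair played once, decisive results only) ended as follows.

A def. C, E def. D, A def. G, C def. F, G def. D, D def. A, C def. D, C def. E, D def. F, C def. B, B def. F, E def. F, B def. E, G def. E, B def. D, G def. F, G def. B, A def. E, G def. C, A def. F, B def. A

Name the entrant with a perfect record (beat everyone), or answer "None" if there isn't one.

None

Highest win total is G with 5 (out of 6 possible).
G lost to A, so no entrant went undefeated.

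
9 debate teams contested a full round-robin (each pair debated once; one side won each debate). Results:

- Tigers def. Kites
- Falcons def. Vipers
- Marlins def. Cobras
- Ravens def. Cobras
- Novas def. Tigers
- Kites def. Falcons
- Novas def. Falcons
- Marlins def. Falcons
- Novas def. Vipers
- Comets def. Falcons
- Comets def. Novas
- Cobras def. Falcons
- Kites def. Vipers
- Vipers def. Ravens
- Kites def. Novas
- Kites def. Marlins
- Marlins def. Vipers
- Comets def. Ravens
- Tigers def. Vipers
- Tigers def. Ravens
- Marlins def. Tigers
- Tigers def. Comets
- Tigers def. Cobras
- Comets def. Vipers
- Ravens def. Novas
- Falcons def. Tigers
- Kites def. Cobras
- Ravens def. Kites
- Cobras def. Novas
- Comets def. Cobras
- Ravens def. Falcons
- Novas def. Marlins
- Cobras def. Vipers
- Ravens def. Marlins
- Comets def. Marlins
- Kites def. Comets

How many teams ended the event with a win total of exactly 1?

Win totals: Falcons 2, Kites 6, Novas 4, Vipers 1, Tigers 5, Cobras 3, Marlins 4, Comets 6, Ravens 5.
Exactly 1: Vipers — 1 team.

1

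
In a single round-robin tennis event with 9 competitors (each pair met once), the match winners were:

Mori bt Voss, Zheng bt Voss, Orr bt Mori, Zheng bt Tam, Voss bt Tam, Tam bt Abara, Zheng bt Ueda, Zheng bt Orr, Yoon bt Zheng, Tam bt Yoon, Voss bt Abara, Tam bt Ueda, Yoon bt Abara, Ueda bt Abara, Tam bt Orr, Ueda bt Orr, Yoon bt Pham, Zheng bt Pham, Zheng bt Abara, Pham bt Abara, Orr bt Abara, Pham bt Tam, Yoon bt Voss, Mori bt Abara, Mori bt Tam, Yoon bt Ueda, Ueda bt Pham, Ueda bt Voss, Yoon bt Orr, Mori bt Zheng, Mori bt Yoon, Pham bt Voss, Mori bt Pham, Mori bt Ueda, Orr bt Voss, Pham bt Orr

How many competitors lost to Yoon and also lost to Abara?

0

Yoon beat: Zheng, Ueda, Abara, Voss, Orr, Pham.
Abara beat: no one.
No one was beaten by both.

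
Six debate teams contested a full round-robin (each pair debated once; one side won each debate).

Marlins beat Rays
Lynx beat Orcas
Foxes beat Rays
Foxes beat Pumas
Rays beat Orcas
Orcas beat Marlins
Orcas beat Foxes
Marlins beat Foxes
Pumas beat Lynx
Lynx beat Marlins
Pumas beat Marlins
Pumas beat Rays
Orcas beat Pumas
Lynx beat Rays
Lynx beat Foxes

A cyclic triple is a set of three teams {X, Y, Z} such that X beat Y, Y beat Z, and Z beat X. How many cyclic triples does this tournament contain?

6

Win totals: Foxes 2, Lynx 4, Marlins 2, Rays 1, Orcas 3, Pumas 3.
A team with w wins dominates both others in C(w,2) triples; summing gives 1 + 6 + 1 + 0 + 3 + 3 = 14 transitive triples.
Total triples C(6,3) = 20, so cyclic triples = 20 − 14 = 6.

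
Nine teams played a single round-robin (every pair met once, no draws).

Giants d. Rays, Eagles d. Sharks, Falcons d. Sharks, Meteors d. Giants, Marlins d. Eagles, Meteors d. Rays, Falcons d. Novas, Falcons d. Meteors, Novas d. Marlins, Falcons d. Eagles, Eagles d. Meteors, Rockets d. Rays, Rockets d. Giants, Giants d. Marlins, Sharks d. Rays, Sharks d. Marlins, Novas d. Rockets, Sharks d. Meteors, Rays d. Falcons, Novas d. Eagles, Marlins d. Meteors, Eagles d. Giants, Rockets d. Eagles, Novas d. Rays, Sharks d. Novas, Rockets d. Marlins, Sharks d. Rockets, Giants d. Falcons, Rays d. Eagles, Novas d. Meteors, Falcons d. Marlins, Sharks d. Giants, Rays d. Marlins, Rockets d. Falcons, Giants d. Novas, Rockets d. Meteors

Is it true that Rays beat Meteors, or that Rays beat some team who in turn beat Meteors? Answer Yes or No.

Rays did not beat Meteors directly.
Rays beat Eagles, Marlins, Falcons. Of those, Eagles beat Meteors.

Yes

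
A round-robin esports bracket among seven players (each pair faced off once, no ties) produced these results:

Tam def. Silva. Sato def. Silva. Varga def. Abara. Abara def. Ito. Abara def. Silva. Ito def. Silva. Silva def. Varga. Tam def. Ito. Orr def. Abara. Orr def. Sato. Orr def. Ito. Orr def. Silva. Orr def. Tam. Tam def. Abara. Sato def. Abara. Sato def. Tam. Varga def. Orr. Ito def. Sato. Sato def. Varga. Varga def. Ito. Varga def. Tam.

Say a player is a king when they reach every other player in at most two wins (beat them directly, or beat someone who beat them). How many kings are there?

Orr reaches everyone (king).
Tam cannot reach Orr in two steps.
Silva cannot reach Sato in two steps.
Abara cannot reach Orr, Tam in two steps.
Varga reaches everyone (king).
Sato reaches everyone (king).
Ito cannot reach Orr in two steps.
Kings: Orr, Varga, Sato — 3.

3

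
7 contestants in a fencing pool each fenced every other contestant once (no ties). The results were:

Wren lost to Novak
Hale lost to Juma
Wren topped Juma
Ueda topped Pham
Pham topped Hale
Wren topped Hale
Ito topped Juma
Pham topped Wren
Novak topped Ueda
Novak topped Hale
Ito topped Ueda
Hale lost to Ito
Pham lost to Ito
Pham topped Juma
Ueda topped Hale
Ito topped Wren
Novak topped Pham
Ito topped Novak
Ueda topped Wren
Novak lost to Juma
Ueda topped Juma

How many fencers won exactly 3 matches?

1

Win totals: Ueda 4, Wren 2, Pham 3, Ito 6, Hale 0, Novak 4, Juma 2.
Exactly 3: Pham — 1 fencer.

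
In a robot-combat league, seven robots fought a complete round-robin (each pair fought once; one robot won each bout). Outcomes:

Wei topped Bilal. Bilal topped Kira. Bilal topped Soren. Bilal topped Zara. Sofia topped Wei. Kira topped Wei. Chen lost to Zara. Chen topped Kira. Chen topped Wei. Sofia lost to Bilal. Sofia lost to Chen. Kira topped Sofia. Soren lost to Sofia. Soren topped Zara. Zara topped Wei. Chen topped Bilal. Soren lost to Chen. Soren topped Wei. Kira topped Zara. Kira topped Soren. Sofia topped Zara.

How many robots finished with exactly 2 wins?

Win totals: Sofia 3, Kira 4, Bilal 4, Wei 1, Chen 5, Zara 2, Soren 2.
Exactly 2: Zara, Soren — 2 robots.

2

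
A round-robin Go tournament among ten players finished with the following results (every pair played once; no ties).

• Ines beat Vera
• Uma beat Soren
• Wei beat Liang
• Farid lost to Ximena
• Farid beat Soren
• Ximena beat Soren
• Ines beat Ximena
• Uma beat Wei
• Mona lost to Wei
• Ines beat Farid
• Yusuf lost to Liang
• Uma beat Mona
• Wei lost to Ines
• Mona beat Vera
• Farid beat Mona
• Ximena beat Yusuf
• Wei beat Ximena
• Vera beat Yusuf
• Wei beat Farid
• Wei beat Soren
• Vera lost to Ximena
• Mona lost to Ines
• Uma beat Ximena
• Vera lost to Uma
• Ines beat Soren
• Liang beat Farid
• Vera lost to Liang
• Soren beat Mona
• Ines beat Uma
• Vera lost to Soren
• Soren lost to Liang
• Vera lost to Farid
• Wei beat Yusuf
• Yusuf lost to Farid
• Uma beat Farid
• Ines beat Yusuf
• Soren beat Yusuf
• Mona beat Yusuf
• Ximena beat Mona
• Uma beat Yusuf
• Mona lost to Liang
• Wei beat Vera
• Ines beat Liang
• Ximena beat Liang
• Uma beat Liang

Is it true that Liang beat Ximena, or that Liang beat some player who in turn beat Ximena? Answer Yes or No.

No

Liang did not beat Ximena directly.
Liang beat Mona, Farid, Vera, Soren, Yusuf, but each of them lost to Ximena. No two-step path.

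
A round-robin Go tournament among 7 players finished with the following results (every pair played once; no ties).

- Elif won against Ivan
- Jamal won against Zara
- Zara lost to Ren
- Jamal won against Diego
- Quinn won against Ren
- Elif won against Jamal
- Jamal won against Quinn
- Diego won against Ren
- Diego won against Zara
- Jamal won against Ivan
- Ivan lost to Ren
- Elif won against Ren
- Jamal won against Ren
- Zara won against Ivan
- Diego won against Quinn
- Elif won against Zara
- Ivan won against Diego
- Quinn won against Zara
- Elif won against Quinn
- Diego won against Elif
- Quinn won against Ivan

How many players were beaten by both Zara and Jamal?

Zara beat: Ivan.
Jamal beat: Zara, Ren, Quinn, Ivan, Diego.
Both beat: Ivan — 1.

1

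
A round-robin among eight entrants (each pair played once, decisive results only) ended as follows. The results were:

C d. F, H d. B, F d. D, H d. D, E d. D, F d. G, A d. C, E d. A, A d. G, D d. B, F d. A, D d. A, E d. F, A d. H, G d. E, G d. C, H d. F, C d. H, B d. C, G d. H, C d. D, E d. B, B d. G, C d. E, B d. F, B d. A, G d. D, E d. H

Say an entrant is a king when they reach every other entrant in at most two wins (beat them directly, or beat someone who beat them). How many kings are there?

6

A reaches everyone (king).
B reaches everyone (king).
C reaches everyone (king).
D cannot reach E in two steps.
E reaches everyone (king).
F reaches everyone (king).
G reaches everyone (king).
H cannot reach E in two steps.
Kings: A, B, C, E, F, G — 6.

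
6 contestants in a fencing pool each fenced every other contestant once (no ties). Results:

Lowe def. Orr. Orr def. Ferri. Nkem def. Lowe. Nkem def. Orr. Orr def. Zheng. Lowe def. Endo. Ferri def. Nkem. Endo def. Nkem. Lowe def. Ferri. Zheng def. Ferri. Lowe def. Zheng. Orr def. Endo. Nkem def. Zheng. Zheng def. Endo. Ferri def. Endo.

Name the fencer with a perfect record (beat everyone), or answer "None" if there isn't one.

Highest win total is Lowe with 4 (out of 5 possible).
Lowe lost to Nkem, so no fencer went undefeated.

None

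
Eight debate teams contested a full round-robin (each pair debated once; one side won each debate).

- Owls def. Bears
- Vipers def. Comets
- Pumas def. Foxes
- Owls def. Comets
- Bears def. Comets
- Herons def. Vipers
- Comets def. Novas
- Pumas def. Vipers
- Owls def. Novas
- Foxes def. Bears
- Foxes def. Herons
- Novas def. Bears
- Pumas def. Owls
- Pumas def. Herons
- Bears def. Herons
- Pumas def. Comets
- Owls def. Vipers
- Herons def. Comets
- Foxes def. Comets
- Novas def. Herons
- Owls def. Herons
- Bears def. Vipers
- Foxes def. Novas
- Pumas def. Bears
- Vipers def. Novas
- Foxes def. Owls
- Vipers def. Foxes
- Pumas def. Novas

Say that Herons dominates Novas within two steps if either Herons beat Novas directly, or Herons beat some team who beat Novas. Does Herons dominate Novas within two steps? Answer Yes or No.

Herons did not beat Novas directly.
Herons beat Comets, Vipers. Of those, Comets beat Novas.

Yes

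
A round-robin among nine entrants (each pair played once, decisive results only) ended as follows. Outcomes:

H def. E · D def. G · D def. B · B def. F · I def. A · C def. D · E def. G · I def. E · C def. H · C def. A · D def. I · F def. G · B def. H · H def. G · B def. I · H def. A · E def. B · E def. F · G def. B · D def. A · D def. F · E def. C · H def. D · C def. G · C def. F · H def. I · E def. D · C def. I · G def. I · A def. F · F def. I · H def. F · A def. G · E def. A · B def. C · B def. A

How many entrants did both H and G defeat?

H beat: A, D, E, F, G, I.
G beat: B, I.
Both beat: I — 1.

1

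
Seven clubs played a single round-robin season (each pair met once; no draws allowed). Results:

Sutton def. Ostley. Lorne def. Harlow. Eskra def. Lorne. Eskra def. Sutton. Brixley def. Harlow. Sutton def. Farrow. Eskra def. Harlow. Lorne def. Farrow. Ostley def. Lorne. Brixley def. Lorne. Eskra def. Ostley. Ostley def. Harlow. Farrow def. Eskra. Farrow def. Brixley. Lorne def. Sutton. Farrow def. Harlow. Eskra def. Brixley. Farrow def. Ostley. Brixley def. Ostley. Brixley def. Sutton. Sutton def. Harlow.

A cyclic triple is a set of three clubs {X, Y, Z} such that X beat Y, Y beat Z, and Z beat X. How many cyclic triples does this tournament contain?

Win totals: Eskra 5, Ostley 2, Farrow 4, Harlow 0, Sutton 3, Lorne 3, Brixley 4.
A club with w wins dominates both others in C(w,2) triples; summing gives 10 + 1 + 6 + 0 + 3 + 3 + 6 = 29 transitive triples.
Total triples C(7,3) = 35, so cyclic triples = 35 − 29 = 6.

6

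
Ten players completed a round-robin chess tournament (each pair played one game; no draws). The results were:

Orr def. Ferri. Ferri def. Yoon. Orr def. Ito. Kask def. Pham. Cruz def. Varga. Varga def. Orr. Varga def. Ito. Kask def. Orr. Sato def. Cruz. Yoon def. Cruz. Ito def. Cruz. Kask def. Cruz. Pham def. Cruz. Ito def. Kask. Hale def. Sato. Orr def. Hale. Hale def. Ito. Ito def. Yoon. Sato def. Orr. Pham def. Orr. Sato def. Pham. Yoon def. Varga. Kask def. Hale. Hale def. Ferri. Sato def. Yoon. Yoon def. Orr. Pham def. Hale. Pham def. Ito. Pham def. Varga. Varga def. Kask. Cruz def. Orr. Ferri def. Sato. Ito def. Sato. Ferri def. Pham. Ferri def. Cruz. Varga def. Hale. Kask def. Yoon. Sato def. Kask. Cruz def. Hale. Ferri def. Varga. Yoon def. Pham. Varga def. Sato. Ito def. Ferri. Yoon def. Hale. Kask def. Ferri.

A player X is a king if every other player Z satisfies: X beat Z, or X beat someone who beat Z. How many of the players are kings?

9

Hale reaches everyone (king).
Kask reaches everyone (king).
Varga reaches everyone (king).
Sato reaches everyone (king).
Cruz cannot reach Yoon, Pham in two steps.
Orr reaches everyone (king).
Yoon reaches everyone (king).
Ferri reaches everyone (king).
Pham reaches everyone (king).
Ito reaches everyone (king).
Kings: Hale, Kask, Varga, Sato, Orr, Yoon, Ferri, Pham, Ito — 9.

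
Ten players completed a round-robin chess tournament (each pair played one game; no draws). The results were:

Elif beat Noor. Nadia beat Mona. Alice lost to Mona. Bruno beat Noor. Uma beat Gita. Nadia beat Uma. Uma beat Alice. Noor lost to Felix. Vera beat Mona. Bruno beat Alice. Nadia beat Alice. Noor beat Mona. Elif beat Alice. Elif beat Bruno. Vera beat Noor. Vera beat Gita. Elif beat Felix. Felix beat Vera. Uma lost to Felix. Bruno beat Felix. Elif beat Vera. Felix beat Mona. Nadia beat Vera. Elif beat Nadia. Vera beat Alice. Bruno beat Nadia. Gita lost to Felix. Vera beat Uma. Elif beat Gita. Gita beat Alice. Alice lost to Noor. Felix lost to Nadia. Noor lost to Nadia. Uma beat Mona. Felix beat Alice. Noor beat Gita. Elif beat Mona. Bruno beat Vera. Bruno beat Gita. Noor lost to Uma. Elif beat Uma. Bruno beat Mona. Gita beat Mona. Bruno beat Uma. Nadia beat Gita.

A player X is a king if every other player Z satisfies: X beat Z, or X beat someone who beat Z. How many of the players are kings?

1

Felix cannot reach Bruno, Nadia, Elif in two steps.
Uma cannot reach Felix, Bruno, Vera, Nadia, Elif in two steps.
Bruno cannot reach Elif in two steps.
Vera cannot reach Felix, Bruno, Nadia, Elif in two steps.
Mona cannot reach Felix, Uma, Bruno, Vera, Noor, Gita, Nadia, Elif in two steps.
Noor cannot reach Felix, Uma, Bruno, Vera, Nadia, Elif in two steps.
Gita cannot reach Felix, Uma, Bruno, Vera, Noor, Nadia, Elif in two steps.
Nadia cannot reach Bruno, Elif in two steps.
Alice cannot reach Felix, Uma, Bruno, Vera, Mona, Noor, Gita, Nadia, Elif in two steps.
Elif reaches everyone (king).
Kings: Elif — 1.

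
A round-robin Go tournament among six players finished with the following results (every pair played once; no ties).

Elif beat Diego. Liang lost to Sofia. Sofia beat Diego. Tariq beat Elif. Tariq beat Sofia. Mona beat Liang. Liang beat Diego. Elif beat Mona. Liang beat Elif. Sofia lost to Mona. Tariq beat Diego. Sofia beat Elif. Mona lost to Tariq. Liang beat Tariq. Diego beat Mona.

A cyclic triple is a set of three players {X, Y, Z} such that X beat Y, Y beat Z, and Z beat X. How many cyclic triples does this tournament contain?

6

Win totals: Liang 3, Sofia 3, Diego 1, Mona 2, Tariq 4, Elif 2.
A player with w wins dominates both others in C(w,2) triples; summing gives 3 + 3 + 0 + 1 + 6 + 1 = 14 transitive triples.
Total triples C(6,3) = 20, so cyclic triples = 20 − 14 = 6.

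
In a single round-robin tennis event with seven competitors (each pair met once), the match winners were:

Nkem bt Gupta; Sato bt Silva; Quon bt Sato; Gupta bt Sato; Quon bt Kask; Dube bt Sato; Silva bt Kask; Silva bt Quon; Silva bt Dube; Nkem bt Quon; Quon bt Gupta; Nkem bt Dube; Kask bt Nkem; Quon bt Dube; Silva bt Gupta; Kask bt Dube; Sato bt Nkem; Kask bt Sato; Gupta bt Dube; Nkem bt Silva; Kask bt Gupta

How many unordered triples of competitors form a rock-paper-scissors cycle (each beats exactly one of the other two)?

9

Win totals: Sato 2, Kask 4, Silva 4, Quon 4, Gupta 2, Nkem 4, Dube 1.
A competitor with w wins dominates both others in C(w,2) triples; summing gives 1 + 6 + 6 + 6 + 1 + 6 + 0 = 26 transitive triples.
Total triples C(7,3) = 35, so cyclic triples = 35 − 26 = 9.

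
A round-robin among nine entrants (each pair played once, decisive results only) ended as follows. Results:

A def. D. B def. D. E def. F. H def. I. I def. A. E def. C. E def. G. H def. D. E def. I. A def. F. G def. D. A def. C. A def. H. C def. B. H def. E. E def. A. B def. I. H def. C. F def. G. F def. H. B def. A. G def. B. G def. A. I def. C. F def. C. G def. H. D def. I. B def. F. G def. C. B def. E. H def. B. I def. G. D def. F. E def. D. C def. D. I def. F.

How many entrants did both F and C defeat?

0

F beat: C, G, H.
C beat: B, D.
No one was beaten by both.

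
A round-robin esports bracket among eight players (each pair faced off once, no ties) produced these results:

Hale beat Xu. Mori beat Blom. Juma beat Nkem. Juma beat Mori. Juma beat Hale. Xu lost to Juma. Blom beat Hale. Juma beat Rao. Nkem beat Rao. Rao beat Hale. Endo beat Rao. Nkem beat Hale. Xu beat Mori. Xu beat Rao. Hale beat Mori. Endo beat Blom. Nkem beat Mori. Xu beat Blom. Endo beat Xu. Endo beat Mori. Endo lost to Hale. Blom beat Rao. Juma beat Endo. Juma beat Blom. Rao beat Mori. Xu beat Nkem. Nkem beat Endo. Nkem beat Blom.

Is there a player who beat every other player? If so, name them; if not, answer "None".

Juma has 7 wins out of 7 opponents — a perfect record.

Juma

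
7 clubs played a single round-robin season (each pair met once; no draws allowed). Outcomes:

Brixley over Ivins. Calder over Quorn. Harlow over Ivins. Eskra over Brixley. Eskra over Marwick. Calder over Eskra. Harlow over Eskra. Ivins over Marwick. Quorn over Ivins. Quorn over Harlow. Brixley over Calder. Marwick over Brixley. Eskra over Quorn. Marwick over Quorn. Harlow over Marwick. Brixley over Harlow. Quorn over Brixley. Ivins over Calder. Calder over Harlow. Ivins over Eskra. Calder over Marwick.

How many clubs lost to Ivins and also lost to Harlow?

2

Ivins beat: Marwick, Calder, Eskra.
Harlow beat: Marwick, Eskra, Ivins.
Both beat: Marwick, Eskra — 2.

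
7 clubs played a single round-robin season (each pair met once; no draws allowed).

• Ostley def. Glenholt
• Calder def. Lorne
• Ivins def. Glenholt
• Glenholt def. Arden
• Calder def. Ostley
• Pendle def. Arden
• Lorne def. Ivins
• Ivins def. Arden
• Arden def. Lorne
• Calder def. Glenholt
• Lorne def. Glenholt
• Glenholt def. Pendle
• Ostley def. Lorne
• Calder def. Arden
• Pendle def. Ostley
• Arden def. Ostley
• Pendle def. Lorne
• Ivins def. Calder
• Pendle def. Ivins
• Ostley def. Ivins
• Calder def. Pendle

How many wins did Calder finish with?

5

Calder's results: beat Glenholt, Ostley, Lorne, Pendle, Arden; lost to Ivins.
That is 5 wins.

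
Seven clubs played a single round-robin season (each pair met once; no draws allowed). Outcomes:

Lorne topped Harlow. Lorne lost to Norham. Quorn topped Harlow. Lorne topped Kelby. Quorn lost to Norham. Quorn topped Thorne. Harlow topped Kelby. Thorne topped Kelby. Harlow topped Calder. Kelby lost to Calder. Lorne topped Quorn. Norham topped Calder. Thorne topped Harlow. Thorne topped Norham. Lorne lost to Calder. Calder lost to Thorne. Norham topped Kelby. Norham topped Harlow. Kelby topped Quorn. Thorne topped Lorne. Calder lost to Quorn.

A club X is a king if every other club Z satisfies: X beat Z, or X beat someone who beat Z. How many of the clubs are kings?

Quorn reaches everyone (king).
Lorne cannot reach Norham in two steps.
Kelby cannot reach Lorne, Norham in two steps.
Thorne reaches everyone (king).
Calder cannot reach Thorne, Norham in two steps.
Norham reaches everyone (king).
Harlow cannot reach Thorne, Norham in two steps.
Kings: Quorn, Thorne, Norham — 3.

3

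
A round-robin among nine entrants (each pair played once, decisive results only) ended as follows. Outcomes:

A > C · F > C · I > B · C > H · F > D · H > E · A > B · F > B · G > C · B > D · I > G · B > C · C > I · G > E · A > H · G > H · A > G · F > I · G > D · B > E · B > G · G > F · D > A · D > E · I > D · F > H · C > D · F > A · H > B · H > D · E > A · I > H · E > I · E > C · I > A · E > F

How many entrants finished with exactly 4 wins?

3

Win totals: A 4, B 4, C 3, D 2, E 4, F 6, G 5, H 3, I 5.
Exactly 4: A, B, E — 3 entrants.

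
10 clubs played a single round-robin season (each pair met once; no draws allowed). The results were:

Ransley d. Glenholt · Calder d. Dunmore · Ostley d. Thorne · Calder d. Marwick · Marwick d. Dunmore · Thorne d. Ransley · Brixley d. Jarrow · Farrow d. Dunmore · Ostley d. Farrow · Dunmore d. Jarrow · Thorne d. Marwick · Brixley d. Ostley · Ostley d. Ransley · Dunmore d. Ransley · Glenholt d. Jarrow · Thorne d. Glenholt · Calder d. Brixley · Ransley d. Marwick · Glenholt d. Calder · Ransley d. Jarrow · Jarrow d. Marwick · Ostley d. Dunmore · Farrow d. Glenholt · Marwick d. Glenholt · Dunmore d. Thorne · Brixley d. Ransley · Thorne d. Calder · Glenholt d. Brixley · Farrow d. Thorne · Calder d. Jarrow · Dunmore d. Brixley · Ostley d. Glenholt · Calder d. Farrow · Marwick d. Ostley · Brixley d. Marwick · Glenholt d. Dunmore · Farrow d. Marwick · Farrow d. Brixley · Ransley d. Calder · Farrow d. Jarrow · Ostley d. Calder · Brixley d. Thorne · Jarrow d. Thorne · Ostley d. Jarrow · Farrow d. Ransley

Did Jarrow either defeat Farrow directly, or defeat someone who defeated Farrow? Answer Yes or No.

Jarrow did not beat Farrow directly.
Jarrow beat Marwick, Thorne, but each of them lost to Farrow. No two-step path.

No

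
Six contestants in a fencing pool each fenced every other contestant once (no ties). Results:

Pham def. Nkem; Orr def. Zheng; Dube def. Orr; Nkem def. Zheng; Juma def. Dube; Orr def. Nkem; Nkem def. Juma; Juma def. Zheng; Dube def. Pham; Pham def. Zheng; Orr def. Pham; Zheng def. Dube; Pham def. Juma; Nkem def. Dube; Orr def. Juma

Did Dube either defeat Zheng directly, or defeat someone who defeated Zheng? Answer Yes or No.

Yes

Dube did not beat Zheng directly.
Dube beat Pham, Orr. Of those, Pham beat Zheng.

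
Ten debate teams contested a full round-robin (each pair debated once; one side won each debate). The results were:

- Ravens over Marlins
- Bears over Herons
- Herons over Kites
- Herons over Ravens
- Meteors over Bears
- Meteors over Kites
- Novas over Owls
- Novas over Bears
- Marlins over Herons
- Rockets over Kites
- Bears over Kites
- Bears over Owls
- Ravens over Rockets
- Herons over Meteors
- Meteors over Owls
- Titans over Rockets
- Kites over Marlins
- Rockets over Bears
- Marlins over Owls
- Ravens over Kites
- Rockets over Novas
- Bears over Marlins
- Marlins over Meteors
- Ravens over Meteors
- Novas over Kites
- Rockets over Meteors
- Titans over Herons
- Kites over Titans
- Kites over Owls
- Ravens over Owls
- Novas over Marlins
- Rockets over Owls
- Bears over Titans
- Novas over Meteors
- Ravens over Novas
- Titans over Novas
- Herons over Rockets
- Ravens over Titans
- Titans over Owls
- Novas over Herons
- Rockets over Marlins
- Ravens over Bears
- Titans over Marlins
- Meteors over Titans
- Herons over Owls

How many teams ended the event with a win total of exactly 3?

2

Win totals: Novas 6, Meteors 4, Marlins 3, Kites 3, Owls 0, Herons 5, Bears 5, Ravens 8, Rockets 6, Titans 5.
Exactly 3: Marlins, Kites — 2 teams.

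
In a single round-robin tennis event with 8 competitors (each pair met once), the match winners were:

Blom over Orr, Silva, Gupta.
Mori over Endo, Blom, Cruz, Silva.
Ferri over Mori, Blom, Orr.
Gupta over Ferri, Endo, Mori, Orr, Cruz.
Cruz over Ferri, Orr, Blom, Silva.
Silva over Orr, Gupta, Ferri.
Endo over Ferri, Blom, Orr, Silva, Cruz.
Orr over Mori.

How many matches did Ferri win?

Ferri's results: beat Mori, Orr, Blom; lost to Endo, Cruz, Silva, Gupta.
That is 3 wins.

3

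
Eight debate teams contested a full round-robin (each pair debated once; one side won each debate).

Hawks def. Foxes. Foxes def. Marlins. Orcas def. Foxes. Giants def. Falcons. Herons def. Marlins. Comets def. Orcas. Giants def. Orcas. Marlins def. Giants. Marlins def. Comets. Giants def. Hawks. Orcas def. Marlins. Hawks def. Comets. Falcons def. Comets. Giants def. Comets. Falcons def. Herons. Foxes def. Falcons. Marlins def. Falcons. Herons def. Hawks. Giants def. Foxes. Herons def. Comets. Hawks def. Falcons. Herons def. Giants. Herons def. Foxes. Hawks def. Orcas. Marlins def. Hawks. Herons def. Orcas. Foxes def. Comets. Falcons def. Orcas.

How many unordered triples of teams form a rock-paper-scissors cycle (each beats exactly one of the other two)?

12

Win totals: Falcons 3, Herons 6, Hawks 4, Giants 5, Marlins 4, Comets 1, Foxes 3, Orcas 2.
A team with w wins dominates both others in C(w,2) triples; summing gives 3 + 15 + 6 + 10 + 6 + 0 + 3 + 1 = 44 transitive triples.
Total triples C(8,3) = 56, so cyclic triples = 56 − 44 = 12.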